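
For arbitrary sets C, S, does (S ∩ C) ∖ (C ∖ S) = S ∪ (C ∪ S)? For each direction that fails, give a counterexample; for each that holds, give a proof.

(⊆) holds; (⊇) fails.

(⟹) Let x ∈ (S ∩ C) ∖ (C ∖ S). Then x ∈ C ∩ S, from which x ∈ S ∪ (C ∪ S).

(⟸) This inclusion fails. Take C = {1}, S = ∅; then 1 ∈ S ∪ (C ∪ S) but 1 ∉ (S ∩ C) ∖ (C ∖ S).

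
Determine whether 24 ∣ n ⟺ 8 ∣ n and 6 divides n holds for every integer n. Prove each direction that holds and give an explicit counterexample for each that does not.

Equivalent; both directions hold.

(→) If 24 ∣ n, write n = 24q. Since 24 = 3·8, n = 8·(3q), so 8 ∣ n; and since 24 = 4·6, n = 6·(4q), so 6 ∣ n.

(←) Suppose 8 ∣ n and 6 ∣ n. Any common multiple of 8 and 6 is a multiple of their lcm; here lcm(8, 6) = 8·6/gcd(8, 6) = 48/2 = 24, so 24 ∣ n.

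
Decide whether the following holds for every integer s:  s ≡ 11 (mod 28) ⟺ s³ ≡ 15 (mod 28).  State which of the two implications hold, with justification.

Only the forward implication holds.

(⟹) Suppose s ≡ 11 (mod 28). Write s = 28j + 11. Then (28j + 11)³ = 21952j³ + 25872j² + 10164j + 1331 = 28(784j³ + 924j² + 363j + 47) + 15, so s³ ≡ 15 (mod 28).

(⟸) This fails: take s = 15. Then 15³ = 3375 ≡ 15 (mod 28), yet 15 ≡ 15 (mod 28), not 11.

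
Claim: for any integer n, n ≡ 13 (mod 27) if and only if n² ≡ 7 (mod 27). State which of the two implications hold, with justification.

The forward direction holds; the converse fails.

(⇒) Suppose n ≡ 13 (mod 27). Write n = 27j + 13. Then (27j + 13)² = 729j² + 702j + 169 = 27(27j² + 26j + 6) + 7, so n² ≡ 7 (mod 27).

(⇐) This fails: take n = 14. Then 14² = 196 ≡ 7 (mod 27), yet 14 ≡ 14 (mod 27), not 13.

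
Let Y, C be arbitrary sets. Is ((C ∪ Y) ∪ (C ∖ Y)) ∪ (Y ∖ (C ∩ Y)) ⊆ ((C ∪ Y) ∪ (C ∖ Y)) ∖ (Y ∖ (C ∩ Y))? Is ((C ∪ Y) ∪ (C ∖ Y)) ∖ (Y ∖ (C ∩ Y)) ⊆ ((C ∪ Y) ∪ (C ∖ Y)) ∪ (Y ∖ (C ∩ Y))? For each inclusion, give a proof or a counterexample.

Reverse inclusion. Let x ∈ ((C ∪ Y) ∪ (C ∖ Y)) ∖ (Y ∖ (C ∩ Y)). Then either x ∈ C and x ∉ Y; or x ∈ Y ∩ C. In each case x ∈ ((C ∪ Y) ∪ (C ∖ Y)) ∪ (Y ∖ (C ∩ Y)), so ((C ∪ Y) ∪ (C ∖ Y)) ∖ (Y ∖ (C ∩ Y)) ⊆ ((C ∪ Y) ∪ (C ∖ Y)) ∪ (Y ∖ (C ∩ Y)).

Forward inclusion. This inclusion fails. Take Y = {1}, C = ∅; then 1 ∈ ((C ∪ Y) ∪ (C ∖ Y)) ∪ (Y ∖ (C ∩ Y)) but 1 ∉ ((C ∪ Y) ∪ (C ∖ Y)) ∖ (Y ∖ (C ∩ Y)).

(⊆) fails; (⊇) holds.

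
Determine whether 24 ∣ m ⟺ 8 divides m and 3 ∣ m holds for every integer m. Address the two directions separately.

Converse. Suppose 8 ∣ m and 3 ∣ m. Any common multiple of 8 and 3 is a multiple of their lcm; here gcd(8, 3) = 1, so lcm(8, 3) = 8·3 = 24, so 24 ∣ m.

Forward direction. If 24 ∣ m, write m = 24q. Since 24 = 3·8, m = 8·(3q), so 8 ∣ m; and since 24 = 8·3, m = 3·(8q), so 3 ∣ m.

The biconditional holds.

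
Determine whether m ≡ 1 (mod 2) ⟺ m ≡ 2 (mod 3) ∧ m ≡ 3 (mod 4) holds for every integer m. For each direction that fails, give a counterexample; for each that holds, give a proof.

Only the converse holds.

(→) This fails: m = 1 gives 1 ≡ 1 (mod 2) but 1 ≡ 1 (mod 3), so the conjunction on the right does not hold.

(←) Conversely, if m ≡ 2 (mod 3) and m ≡ 3 (mod 4), then by the Chinese remainder theorem m ≡ 11 (mod 12). Since 11 ≡ 1 (mod 2) and 2 ∣ 12, we get m ≡ 1 (mod 2).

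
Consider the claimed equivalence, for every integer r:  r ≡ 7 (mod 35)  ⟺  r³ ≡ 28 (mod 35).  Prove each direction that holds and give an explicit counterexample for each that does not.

(⇐) Suppose r³ ≡ 28 (mod 35). The only residue r in {0, …, 34} with r³ ≡ 28 (mod 35) is r = 7, so r ≡ 7 (mod 35).

(⇒) Suppose r ≡ 7 (mod 35). Write r = 35j + 7. Then (35j + 7)³ = 42875j³ + 25725j² + 5145j + 343 = 35(1225j³ + 735j² + 147j + 9) + 28, so r³ ≡ 28 (mod 35).

Equivalent; both directions hold.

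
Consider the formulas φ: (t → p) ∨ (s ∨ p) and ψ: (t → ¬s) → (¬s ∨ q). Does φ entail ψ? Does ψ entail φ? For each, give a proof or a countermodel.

(⇒) fails and (⇐) fails.

(→) This fails. Under p = F, q = F, s = T, t = F, the left side is true but the right side is false.

(←) This fails. Under p = F, q = F, s = F, t = T, the left side is false but the right side is true.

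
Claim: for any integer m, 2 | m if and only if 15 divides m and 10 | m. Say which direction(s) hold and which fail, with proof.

Only the converse holds.

(←) Suppose 15 ∣ m and 10 ∣ m. Any common multiple of 15 and 10 is a multiple of their lcm; here lcm(15, 10) = 15·10/gcd(15, 10) = 150/5 = 30, so 30 ∣ m. Since 2 ∣ 30, it follows that 2 ∣ m.

(→) This fails: take m = 2. Certainly 2 ∣ 2, but 15 ∤ 2.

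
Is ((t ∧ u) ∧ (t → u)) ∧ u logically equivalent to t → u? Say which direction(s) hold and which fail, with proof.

Only the forward implication holds.

Forward direction. Assume the antecedent. If u is true, t → u reduces to true regardless of the other variables. If u is false, the antecedent cannot hold. Either way t → u holds.

Converse. This fails. Under u = F, t = F, the left side is false but the right side is true.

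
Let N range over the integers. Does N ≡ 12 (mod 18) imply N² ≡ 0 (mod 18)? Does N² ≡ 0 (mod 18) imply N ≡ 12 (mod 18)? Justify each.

(→) Suppose N ≡ 12 (mod 18). Write N = 18j + 12. Then (18j + 12)² = 324j² + 432j + 144 = 18(18j² + 24j + 8) + 0, so N² ≡ 0 (mod 18).

(←) This fails: take N = 0. Then 0² = 0 ≡ 0 (mod 18), yet 0 ≡ 0 (mod 18), not 12.

(⇒) holds; (⇐) fails.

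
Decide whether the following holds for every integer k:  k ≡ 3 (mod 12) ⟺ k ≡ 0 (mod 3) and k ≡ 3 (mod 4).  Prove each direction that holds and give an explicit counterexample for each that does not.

[⇒] Suppose k ≡ 3 (mod 12); write k = 12j + 3. Since 3 ∣ 12, reducing mod 3 gives k ≡ 3 ≡ 0 (mod 3); since 4 ∣ 12, reducing mod 4 gives k ≡ 3 (mod 4).

[⇐] Conversely, if k ≡ 0 (mod 3) and k ≡ 3 (mod 4), then by the Chinese remainder theorem k ≡ 3 (mod 12). This is exactly k ≡ 3 (mod 12).

Both directions hold.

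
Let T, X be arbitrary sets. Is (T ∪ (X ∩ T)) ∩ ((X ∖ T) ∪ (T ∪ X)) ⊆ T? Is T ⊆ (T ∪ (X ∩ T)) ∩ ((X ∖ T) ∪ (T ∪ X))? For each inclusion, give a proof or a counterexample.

Both inclusions hold; the sets are equal.

Reverse inclusion. Let x ∈ T. Then either x ∈ T and x ∉ X; or x ∈ T ∩ X. In each case x ∈ (T ∪ (X ∩ T)) ∩ ((X ∖ T) ∪ (T ∪ X)), so T ⊆ (T ∪ (X ∩ T)) ∩ ((X ∖ T) ∪ (T ∪ X)).

Forward inclusion. Let x ∈ (T ∪ (X ∩ T)) ∩ ((X ∖ T) ∪ (T ∪ X)). Then either x ∈ T and x ∉ X; or x ∈ T ∩ X. In each case x ∈ T, so (T ∪ (X ∩ T)) ∩ ((X ∖ T) ∪ (T ∪ X)) ⊆ T.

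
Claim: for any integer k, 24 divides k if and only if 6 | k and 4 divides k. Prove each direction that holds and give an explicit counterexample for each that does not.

[⇒] If 24 ∣ k, write k = 24q. Since 24 = 4·6, k = 6·(4q), so 6 ∣ k; and since 24 = 6·4, k = 4·(6q), so 4 ∣ k.

[⇐] This fails: take k = 12. Both 6 ∣ 12 and 4 ∣ 12, yet 12 is not a multiple of 24 (since 12 = 0·24 + 12), so 24 ∤ 12.

The forward direction holds; the converse fails.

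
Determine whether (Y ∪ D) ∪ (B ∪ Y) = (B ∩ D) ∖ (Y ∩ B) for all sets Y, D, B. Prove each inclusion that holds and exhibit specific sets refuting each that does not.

Only the reverse inclusion holds.

(⊆) This inclusion fails. Take Y = {1}, D = ∅, B = ∅; then 1 ∈ (Y ∪ D) ∪ (B ∪ Y) but 1 ∉ (B ∩ D) ∖ (Y ∩ B).

(⊇) Let x ∈ (B ∩ D) ∖ (Y ∩ B). Then x ∈ D ∩ B and x ∉ Y, from which x ∈ (Y ∪ D) ∪ (B ∪ Y).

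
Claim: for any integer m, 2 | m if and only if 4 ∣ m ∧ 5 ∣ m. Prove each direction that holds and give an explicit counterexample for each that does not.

(⇒) fails; (⇐) holds.

(←) Suppose 4 ∣ m and 5 ∣ m. Any common multiple of 4 and 5 is a multiple of their lcm; here gcd(4, 5) = 1, so lcm(4, 5) = 4·5 = 20, so 20 ∣ m. Since 2 ∣ 20, it follows that 2 ∣ m.

(→) This fails: take m = 2. Certainly 2 ∣ 2, but 4 ∤ 2.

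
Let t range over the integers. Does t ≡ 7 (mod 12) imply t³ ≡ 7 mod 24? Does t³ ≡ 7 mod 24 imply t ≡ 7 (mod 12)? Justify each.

[⇐] The residues r modulo 24 with r³ ≡ 7 (mod 24) are exactly {7}, and each is ≡ 7 (mod 12).

[⇒] This fails: take t = 19. Then 19 ≡ 7 (mod 12), but 19³ = 6859 ≡ 19 (mod 24), not 7.

Only the reverse direction holds.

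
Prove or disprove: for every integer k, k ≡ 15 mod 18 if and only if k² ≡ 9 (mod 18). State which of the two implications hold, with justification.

Not equivalent: only (⇒) holds.

Forward direction. Suppose k ≡ 15 mod 18. Write k = 18j + 15. Then (18j + 15)² = 324j² + 540j + 225 = 18(18j² + 30j + 12) + 9, so k² ≡ 9 (mod 18).

Converse. This fails: take k = 3. Then 3² = 9 ≡ 9 (mod 18), yet 3 ≡ 3 (mod 18), not 15.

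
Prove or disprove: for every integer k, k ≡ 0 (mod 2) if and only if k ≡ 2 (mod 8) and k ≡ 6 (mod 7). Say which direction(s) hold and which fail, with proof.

[⇒] This fails: k = 0 gives 0 ≡ 0 (mod 2) but 0 ≡ 0 (mod 8), so the conjunction on the right does not hold.

[⇐] Conversely, if k ≡ 2 (mod 8) and k ≡ 6 (mod 7), then by the Chinese remainder theorem k ≡ 34 (mod 56). Since 34 ≡ 0 (mod 2) and 2 ∣ 56, we get k ≡ 0 (mod 2).

Not equivalent: only (⇐) holds.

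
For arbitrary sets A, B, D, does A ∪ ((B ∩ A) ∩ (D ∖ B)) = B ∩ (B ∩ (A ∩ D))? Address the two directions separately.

Forward inclusion. This inclusion fails. Take A = {1}, B = ∅, D = ∅; then 1 ∈ A ∪ ((B ∩ A) ∩ (D ∖ B)) but 1 ∉ B ∩ (B ∩ (A ∩ D)).

Reverse inclusion. Let x ∈ B ∩ (B ∩ (A ∩ D)). Then x ∈ A ∩ B ∩ D, from which x ∈ A ∪ ((B ∩ A) ∩ (D ∖ B)).

Only the reverse inclusion holds.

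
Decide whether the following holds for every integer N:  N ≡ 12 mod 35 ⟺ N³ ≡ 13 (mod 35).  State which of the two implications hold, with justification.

(⇒) holds; (⇐) fails.

(→) Suppose N ≡ 12 mod 35. Write N = 35j + 12. Then (35j + 12)³ = 42875j³ + 44100j² + 15120j + 1728 = 35(1225j³ + 1260j² + 432j + 49) + 13, so N³ ≡ 13 (mod 35).

(←) This fails: take N = 17. Then 17³ = 4913 ≡ 13 (mod 35), yet 17 ≡ 17 (mod 35), not 12.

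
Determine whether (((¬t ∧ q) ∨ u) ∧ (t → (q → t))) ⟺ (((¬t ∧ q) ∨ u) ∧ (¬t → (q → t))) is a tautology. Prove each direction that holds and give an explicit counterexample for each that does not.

(⟹) This fails. Under t = F, q = T, u = F, the left side is true but the right side is false.

(⟸) Assume the antecedent. If t is true, the antecedent forces (t = T, q = F, u = T) or (t = T, q = T, u = T), and ((¬t ∧ q) ∨ u) ∧ (t → (q → t)) holds there. If t is false, the antecedent forces (t = F, q = F, u = T), and ((¬t ∧ q) ∨ u) ∧ (t → (q → t)) holds there. Either way ((¬t ∧ q) ∨ u) ∧ (t → (q → t)) holds.

Only the reverse direction holds.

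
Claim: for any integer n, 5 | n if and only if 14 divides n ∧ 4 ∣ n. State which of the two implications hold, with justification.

Both directions fail.

(→) This fails: take n = 5. Certainly 5 ∣ 5, but 14 ∤ 5.

(←) This fails: take n = 28. Both 14 ∣ 28 and 4 ∣ 28, yet 28 is not a multiple of 5 (since 28 = 5·5 + 3), so 5 ∤ 28.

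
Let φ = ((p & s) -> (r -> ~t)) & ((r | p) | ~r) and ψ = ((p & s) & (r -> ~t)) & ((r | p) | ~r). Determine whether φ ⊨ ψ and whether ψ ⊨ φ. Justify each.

Only the reverse direction holds.

(←) Assume the antecedent. If r is true, the antecedent forces (s = T, r = T, t = F, p = T), and the consequent holds there. If r is false, the consequent reduces to true regardless of the other variables. Either way the consequent holds.

(→) This fails. Under s = F, r = F, t = F, p = F, the left side is true but the right side is false.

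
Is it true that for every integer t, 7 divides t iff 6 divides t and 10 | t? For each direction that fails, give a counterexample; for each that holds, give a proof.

(⇒) This fails: take t = 7. Certainly 7 ∣ 7, but 6 ∤ 7.

(⇐) This fails: take t = 30. Both 6 ∣ 30 and 10 ∣ 30, yet 30 is not a multiple of 7 (since 30 = 4·7 + 2), so 7 ∤ 30.

Both directions fail.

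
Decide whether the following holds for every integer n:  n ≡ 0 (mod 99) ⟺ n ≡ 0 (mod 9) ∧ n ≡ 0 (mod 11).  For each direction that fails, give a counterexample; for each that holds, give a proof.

Equivalent; both directions hold.

[⇒] Suppose n ≡ 0 (mod 99); write n = 99j + 0. Since 9 ∣ 99, reducing mod 9 gives n ≡ 0 (mod 9); since 11 ∣ 99, reducing mod 11 gives n ≡ 0 (mod 11).

[⇐] Conversely, if n ≡ 0 (mod 9) and n ≡ 0 (mod 11), then by the Chinese remainder theorem n ≡ 0 (mod 99). This is exactly n ≡ 0 (mod 99).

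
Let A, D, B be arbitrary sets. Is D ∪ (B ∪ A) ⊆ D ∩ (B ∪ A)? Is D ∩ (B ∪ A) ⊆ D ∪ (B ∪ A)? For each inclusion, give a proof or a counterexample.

(⊆) This inclusion fails. Take A = {1}, D = ∅, B = ∅; then 1 ∈ D ∪ (B ∪ A) but 1 ∉ D ∩ (B ∪ A).

(⊇) Let x ∈ D ∩ (B ∪ A). Then either x ∈ A ∩ D and x ∉ B; or x ∈ D ∩ B and x ∉ A; or x ∈ A ∩ D ∩ B. In each case x ∈ D ∪ (B ∪ A), so D ∩ (B ∪ A) ⊆ D ∪ (B ∪ A).

Only the reverse inclusion holds.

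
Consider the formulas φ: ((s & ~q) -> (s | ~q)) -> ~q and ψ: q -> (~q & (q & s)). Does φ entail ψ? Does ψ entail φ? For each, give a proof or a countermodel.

The biconditional holds.

(⇐) Assume the antecedent. If q is true, the antecedent cannot hold. If q is false, ((s & ~q) -> (s | ~q)) -> ~q reduces to true regardless of the other variables. Either way ((s & ~q) -> (s | ~q)) -> ~q holds.

(⇒) Assume the antecedent. If q is true, the antecedent cannot hold. If q is false, q -> (~q & (q & s)) reduces to true regardless of the other variables. Either way q -> (~q & (q & s)) holds.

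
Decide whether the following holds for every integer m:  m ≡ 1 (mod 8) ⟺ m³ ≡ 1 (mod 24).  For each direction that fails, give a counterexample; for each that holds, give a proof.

(⇒) fails; (⇐) holds.

Forward direction. This fails: take m = 9. Then 9 ≡ 1 (mod 8), but 9³ = 729 ≡ 9 (mod 24), not 1.

Converse. The residues r modulo 24 with r³ ≡ 1 (mod 24) are exactly {1}, and each is ≡ 1 (mod 8).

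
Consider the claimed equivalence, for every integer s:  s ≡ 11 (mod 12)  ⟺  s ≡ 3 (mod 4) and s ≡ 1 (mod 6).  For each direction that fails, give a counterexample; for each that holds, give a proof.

(⇒) fails and (⇐) fails.

[⇒] This fails: s = 11 gives 11 ≡ 11 (mod 12) but 11 ≡ 5 (mod 6), so the conjunction on the right does not hold.

[⇐] This fails: s = 7 satisfies both congruences on the right (7 ≡ 3 mod 4 and 7 ≡ 1 mod 6) yet 7 ≡ 7 (mod 12), not 11.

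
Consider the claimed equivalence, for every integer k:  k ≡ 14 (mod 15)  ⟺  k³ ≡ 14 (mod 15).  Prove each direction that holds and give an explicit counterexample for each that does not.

The biconditional holds.

[⇒] Suppose k ≡ 14 (mod 15). Write k = 15j + 14. Then (15j + 14)³ = 3375j³ + 9450j² + 8820j + 2744 = 15(225j³ + 630j² + 588j + 182) + 14, so k³ ≡ 14 (mod 15).

[⇐] Conversely, suppose k³ ≡ 14 (mod 15). The only residue r in {0, …, 14} with r³ ≡ 14 (mod 15) is r = 14, so k ≡ 14 (mod 15).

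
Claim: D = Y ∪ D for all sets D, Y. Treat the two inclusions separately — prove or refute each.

The sets are not equal: only the forward inclusion holds.

(⊆) Let x ∈ D. Then either x ∈ D and x ∉ Y; or x ∈ D ∩ Y. In each case x ∈ Y ∪ D, so D ⊆ Y ∪ D.

(⊇) This inclusion fails. Take D = ∅, Y = {1}; then 1 ∈ Y ∪ D but 1 ∉ D.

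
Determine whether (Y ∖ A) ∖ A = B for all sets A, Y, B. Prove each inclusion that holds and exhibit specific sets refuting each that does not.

(⊆) fails and (⊇) fails.

(⊆) This inclusion fails. Take A = ∅, Y = {1}, B = ∅; then 1 ∈ (Y ∖ A) ∖ A but 1 ∉ B.

(⊇) This inclusion fails. Take A = ∅, Y = ∅, B = {1}; then 1 ∈ B but 1 ∉ (Y ∖ A) ∖ A.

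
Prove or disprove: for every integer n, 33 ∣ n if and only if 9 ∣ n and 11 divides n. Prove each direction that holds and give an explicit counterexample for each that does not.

Not equivalent: only (⇐) holds.

(⟸) Suppose 9 ∣ n and 11 ∣ n. Any common multiple of 9 and 11 is a multiple of their lcm; here gcd(9, 11) = 1, so lcm(9, 11) = 9·11 = 99, so 99 ∣ n. Since 33 ∣ 99, it follows that 33 ∣ n.

(⟹) This fails: take n = 33. Certainly 33 ∣ 33, but 9 ∤ 33.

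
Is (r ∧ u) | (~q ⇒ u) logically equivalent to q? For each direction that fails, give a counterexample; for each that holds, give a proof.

(⇐) Assume the antecedent. If r is true, the antecedent forces (r = T, u = F, q = T) or (r = T, u = T, q = T), and (r ∧ u) | (~q ⇒ u) holds there. If r is false, the antecedent forces (r = F, u = F, q = T) or (r = F, u = T, q = T), and (r ∧ u) | (~q ⇒ u) holds there. Either way (r ∧ u) | (~q ⇒ u) holds.

(⇒) This fails. Under r = F, u = T, q = F, the left side is true but the right side is false.

Not equivalent: only (⇐) holds.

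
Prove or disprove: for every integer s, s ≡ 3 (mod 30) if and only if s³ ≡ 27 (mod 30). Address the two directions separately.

Both directions hold.

[⇐] Suppose s³ ≡ 27 (mod 30). The only residue r in {0, …, 29} with r³ ≡ 27 (mod 30) is r = 3, so s ≡ 3 (mod 30).

[⇒] Suppose s ≡ 3 (mod 30). Write s = 30j + 3. Then (30j + 3)³ = 27000j³ + 8100j² + 810j + 27 = 30(900j³ + 270j² + 27j) + 27, so s³ ≡ 27 (mod 30).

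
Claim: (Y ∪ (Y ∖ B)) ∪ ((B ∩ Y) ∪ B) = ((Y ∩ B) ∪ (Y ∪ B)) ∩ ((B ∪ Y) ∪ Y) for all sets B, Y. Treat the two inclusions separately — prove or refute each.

Both inclusions hold; the sets are equal.

(⟹) Let x ∈ (Y ∪ (Y ∖ B)) ∪ ((B ∩ Y) ∪ B). Then either x ∈ B and x ∉ Y; or x ∈ Y and x ∉ B; or x ∈ B ∩ Y. In each case x ∈ ((Y ∩ B) ∪ (Y ∪ B)) ∩ ((B ∪ Y) ∪ Y), so (Y ∪ (Y ∖ B)) ∪ ((B ∩ Y) ∪ B) ⊆ ((Y ∩ B) ∪ (Y ∪ B)) ∩ ((B ∪ Y) ∪ Y).

(⟸) Let x ∈ ((Y ∩ B) ∪ (Y ∪ B)) ∩ ((B ∪ Y) ∪ Y). Then either x ∈ B and x ∉ Y; or x ∈ Y and x ∉ B; or x ∈ B ∩ Y. In each case x ∈ (Y ∪ (Y ∖ B)) ∪ ((B ∩ Y) ∪ B), so ((Y ∩ B) ∪ (Y ∪ B)) ∩ ((B ∪ Y) ∪ Y) ⊆ (Y ∪ (Y ∖ B)) ∪ ((B ∩ Y) ∪ B).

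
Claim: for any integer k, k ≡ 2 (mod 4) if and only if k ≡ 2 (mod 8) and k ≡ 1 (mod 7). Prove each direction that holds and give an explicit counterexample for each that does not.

(⇐) If k ≡ 2 (mod 8) and k ≡ 1 (mod 7), then by the Chinese remainder theorem k ≡ 50 (mod 56). Since 50 ≡ 2 (mod 4) and 4 ∣ 56, we get k ≡ 2 (mod 4).

(⇒) This fails: k = 2 gives 2 ≡ 2 (mod 4) but 2 ≡ 2 (mod 7), so the conjunction on the right does not hold.

The forward direction fails; the converse holds.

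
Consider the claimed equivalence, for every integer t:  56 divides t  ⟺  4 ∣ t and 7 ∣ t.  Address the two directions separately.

(⟸) This fails: take t = 28. Both 4 ∣ 28 and 7 ∣ 28, yet 28 is not a multiple of 56 (since 28 = 0·56 + 28), so 56 ∤ 28.

(⟹) If 56 ∣ t, write t = 56q. Since 56 = 14·4, t = 4·(14q), so 4 ∣ t; and since 56 = 8·7, t = 7·(8q), so 7 ∣ t.

Only the forward implication holds.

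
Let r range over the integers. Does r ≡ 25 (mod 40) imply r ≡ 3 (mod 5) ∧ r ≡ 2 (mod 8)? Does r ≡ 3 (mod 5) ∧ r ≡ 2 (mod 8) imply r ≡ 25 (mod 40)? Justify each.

Neither direction holds.

Forward direction. This fails: r = 25 gives 25 ≡ 25 (mod 40) but 25 ≡ 0 (mod 5), so the conjunction on the right does not hold.

Converse. This fails: r = 18 satisfies both congruences on the right (18 ≡ 3 mod 5 and 18 ≡ 2 mod 8) yet 18 ≡ 18 (mod 40), not 25.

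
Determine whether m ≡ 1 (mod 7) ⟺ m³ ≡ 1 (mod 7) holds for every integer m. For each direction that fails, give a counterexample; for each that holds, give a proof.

Only the forward implication holds.

(⇐) This fails: take m = 2. Then 2³ = 8 ≡ 1 (mod 7), yet 2 ≡ 2 (mod 7), not 1.

(⇒) Suppose m ≡ 1 (mod 7). Write m = 7j + 1. Then (7j + 1)³ = 343j³ + 147j² + 21j + 1 = 7(49j³ + 21j² + 3j) + 1, so m³ ≡ 1 (mod 7).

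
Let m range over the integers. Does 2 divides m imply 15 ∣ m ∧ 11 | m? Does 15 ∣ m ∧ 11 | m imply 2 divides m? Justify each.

Neither implication holds.

Forward direction. This fails: take m = 2. Certainly 2 ∣ 2, but 15 ∤ 2.

Converse. This fails: take m = 165. Both 15 ∣ 165 and 11 ∣ 165, yet 165 is not a multiple of 2 (since 165 = 82·2 + 1), so 2 ∤ 165.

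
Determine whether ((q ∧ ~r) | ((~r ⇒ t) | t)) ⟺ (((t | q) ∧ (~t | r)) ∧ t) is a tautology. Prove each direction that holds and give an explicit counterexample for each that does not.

Forward direction. This fails. Under q = T, r = F, t = F, the left side is true but the right side is false.

Converse. Assume the antecedent. If q is true, (q ∧ ~r) | ((~r ⇒ t) | t) reduces to true regardless of the other variables. If q is false, the antecedent forces (q = F, r = T, t = T), and (q ∧ ~r) | ((~r ⇒ t) | t) holds there. Either way (q ∧ ~r) | ((~r ⇒ t) | t) holds.

The forward direction fails; the converse holds.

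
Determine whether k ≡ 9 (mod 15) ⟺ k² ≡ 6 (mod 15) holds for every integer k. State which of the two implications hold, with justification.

(→) Suppose k ≡ 9 (mod 15). Write k = 15j + 9. Then (15j + 9)² = 225j² + 270j + 81 = 15(15j² + 18j + 5) + 6, so k² ≡ 6 (mod 15).

(←) This fails: take k = 6. Then 6² = 36 ≡ 6 (mod 15), yet 6 ≡ 6 (mod 15), not 9.

Only the forward direction holds.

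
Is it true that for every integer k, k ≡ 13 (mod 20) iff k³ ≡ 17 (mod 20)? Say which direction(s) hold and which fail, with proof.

The biconditional holds.

Converse. Suppose k³ ≡ 17 (mod 20). The only residue r in {0, …, 19} with r³ ≡ 17 (mod 20) is r = 13, so k ≡ 13 (mod 20).

Forward direction. Suppose k ≡ 13 (mod 20). Write k = 20j + 13. Then (20j + 13)³ = 8000j³ + 15600j² + 10140j + 2197 = 20(400j³ + 780j² + 507j + 109) + 17, so k³ ≡ 17 (mod 20).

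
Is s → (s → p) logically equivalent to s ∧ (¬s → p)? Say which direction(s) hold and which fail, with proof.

(⇒) This fails. Under s = F, p = F, the left side is true but the right side is false.

(⇐) This fails. Under s = T, p = F, the left side is false but the right side is true.

Both directions fail.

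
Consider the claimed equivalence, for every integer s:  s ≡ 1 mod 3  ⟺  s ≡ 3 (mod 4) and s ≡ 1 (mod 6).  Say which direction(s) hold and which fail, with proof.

Only the converse holds.

Forward direction. This fails: s = 1 gives 1 ≡ 1 (mod 3) but 1 ≡ 1 (mod 4), so the conjunction on the right does not hold.

Converse. If s ≡ 3 (mod 4) and s ≡ 1 (mod 6), then by the Chinese remainder theorem s ≡ 7 (mod 12). Since 7 ≡ 1 (mod 3) and 3 ∣ 12, we get s ≡ 1 (mod 3).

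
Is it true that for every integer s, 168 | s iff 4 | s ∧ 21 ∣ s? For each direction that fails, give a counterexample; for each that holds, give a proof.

Forward direction. If 168 ∣ s, write s = 168q. Since 168 = 42·4, s = 4·(42q), so 4 ∣ s; and since 168 = 8·21, s = 21·(8q), so 21 ∣ s.

Converse. This fails: take s = 84. Both 4 ∣ 84 and 21 ∣ 84, yet 84 is not a multiple of 168 (since 84 = 0·168 + 84), so 168 ∤ 84.

(⇒) holds; (⇐) fails.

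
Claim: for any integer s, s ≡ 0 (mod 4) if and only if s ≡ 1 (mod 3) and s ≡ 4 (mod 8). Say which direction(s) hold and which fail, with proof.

(→) This fails: s = 0 gives 0 ≡ 0 (mod 4) but 0 ≡ 0 (mod 3), so the conjunction on the right does not hold.

(←) Conversely, if s ≡ 1 (mod 3) and s ≡ 4 (mod 8), then by the Chinese remainder theorem s ≡ 4 (mod 24). Since 4 ≡ 0 (mod 4) and 4 ∣ 24, we get s ≡ 0 (mod 4).

Only the reverse direction holds.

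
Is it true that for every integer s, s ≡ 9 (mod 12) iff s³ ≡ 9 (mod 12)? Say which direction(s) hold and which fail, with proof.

Both directions hold; the statement is true.

Forward direction. Suppose s ≡ 9 (mod 12). Write s = 12j + 9. Then (12j + 9)³ = 1728j³ + 3888j² + 2916j + 729 = 12(144j³ + 324j² + 243j + 60) + 9, so s³ ≡ 9 (mod 12).

Converse. Suppose s³ ≡ 9 (mod 12). The only residue r in {0, …, 11} with r³ ≡ 9 (mod 12) is r = 9, so s ≡ 9 (mod 12).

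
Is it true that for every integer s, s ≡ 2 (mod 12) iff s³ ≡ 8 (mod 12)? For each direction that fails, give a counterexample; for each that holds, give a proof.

(⇒) holds; (⇐) fails.

(→) Suppose s ≡ 2 (mod 12). Write s = 12j + 2. Then (12j + 2)³ = 1728j³ + 864j² + 144j + 8 = 12(144j³ + 72j² + 12j) + 8, so s³ ≡ 8 (mod 12).

(←) This fails: take s = 8. Then 8³ = 512 ≡ 8 (mod 12), yet 8 ≡ 8 (mod 12), not 2.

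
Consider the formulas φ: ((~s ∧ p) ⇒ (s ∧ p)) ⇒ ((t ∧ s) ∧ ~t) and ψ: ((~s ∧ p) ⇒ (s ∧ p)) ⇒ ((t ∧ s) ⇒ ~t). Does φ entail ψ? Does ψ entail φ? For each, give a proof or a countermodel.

(⇒) holds; (⇐) fails.

(→) Assume the antecedent. If s is true, the antecedent cannot hold. If s is false, the consequent reduces to true regardless of the other variables. Either way the consequent holds.

(←) This fails. Under s = F, p = F, t = F, the left side is false but the right side is true.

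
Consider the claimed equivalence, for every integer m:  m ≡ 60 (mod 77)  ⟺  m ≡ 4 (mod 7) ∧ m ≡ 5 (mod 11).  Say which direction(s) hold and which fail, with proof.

Both implications hold.

[⇒] Suppose m ≡ 60 (mod 77); write m = 77j + 60. Since 7 ∣ 77, reducing mod 7 gives m ≡ 60 ≡ 4 (mod 7); since 11 ∣ 77, reducing mod 11 gives m ≡ 60 ≡ 5 (mod 11).

[⇐] Conversely, if m ≡ 4 (mod 7) and m ≡ 5 (mod 11), then by the Chinese remainder theorem m ≡ 60 (mod 77). This is exactly m ≡ 60 (mod 77).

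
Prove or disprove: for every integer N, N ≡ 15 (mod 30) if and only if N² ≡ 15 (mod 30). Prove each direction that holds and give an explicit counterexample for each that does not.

[⇒] Suppose N ≡ 15 (mod 30). Write N = 30j + 15. Then (30j + 15)² = 900j² + 900j + 225 = 30(30j² + 30j + 7) + 15, so N² ≡ 15 (mod 30).

[⇐] Conversely, suppose N² ≡ 15 (mod 30). The only residue r in {0, …, 29} with r² ≡ 15 (mod 30) is r = 15, so N ≡ 15 (mod 30).

Both implications hold.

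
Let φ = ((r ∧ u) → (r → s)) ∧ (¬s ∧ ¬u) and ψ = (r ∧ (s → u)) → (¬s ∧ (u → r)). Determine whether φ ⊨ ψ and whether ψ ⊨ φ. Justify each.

(⇒) holds; (⇐) fails.

(⇒) Assume the antecedent. If u is true, the antecedent cannot hold. If u is false, (r ∧ (s → u)) → (¬s ∧ (u → r)) reduces to true regardless of the other variables. Either way (r ∧ (s → u)) → (¬s ∧ (u → r)) holds.

(⇐) This fails. Under u = T, r = F, s = F, the left side is false but the right side is true.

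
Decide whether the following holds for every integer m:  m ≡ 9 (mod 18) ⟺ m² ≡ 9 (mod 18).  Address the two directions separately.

Not equivalent: only (⇒) holds.

Forward direction. Suppose m ≡ 9 (mod 18). Write m = 18j + 9. Then (18j + 9)² = 324j² + 324j + 81 = 18(18j² + 18j + 4) + 9, so m² ≡ 9 (mod 18).

Converse. This fails: take m = 3. Then 3² = 9 ≡ 9 (mod 18), yet 3 ≡ 3 (mod 18), not 9.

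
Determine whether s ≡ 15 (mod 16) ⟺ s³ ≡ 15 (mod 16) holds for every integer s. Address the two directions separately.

(⇐) Suppose s³ ≡ 15 (mod 16). The only residue r in {0, …, 15} with r³ ≡ 15 (mod 16) is r = 15, so s ≡ 15 (mod 16).

(⇒) Suppose s ≡ 15 (mod 16). Write s = 16j + 15. Then (16j + 15)³ = 4096j³ + 11520j² + 10800j + 3375 = 16(256j³ + 720j² + 675j + 210) + 15, so s³ ≡ 15 (mod 16).

Both implications hold.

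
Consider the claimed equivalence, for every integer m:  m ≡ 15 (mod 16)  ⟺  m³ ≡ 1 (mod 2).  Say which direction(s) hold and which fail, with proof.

(⇒) Suppose m ≡ 15 (mod 16). Then m³ ≡ 15³ = 3375 (mod 16), and since 2 ∣ 16, also m³ ≡ 1 (mod 2).

(⇐) This fails: take m = 1. Then 1³ = 1 ≡ 1 (mod 2), yet 1 ≡ 1 (mod 16), not 15.

Not equivalent: only (⇒) holds.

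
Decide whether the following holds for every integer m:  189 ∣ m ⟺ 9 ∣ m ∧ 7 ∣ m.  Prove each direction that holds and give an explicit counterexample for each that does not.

The forward direction holds; the converse fails.

(⇒) If 189 ∣ m, write m = 189q. Since 189 = 21·9, m = 9·(21q), so 9 ∣ m; and since 189 = 27·7, m = 7·(27q), so 7 ∣ m.

(⇐) This fails: take m = 63. Both 9 ∣ 63 and 7 ∣ 63, yet 63 is not a multiple of 189 (since 63 = 0·189 + 63), so 189 ∤ 63.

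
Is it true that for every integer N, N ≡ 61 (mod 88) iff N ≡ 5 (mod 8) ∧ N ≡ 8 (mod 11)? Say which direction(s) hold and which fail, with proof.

Forward direction. This fails: N = 61 gives 61 ≡ 61 (mod 88) but 61 ≡ 6 (mod 11), so the conjunction on the right does not hold.

Converse. This fails: N = 85 satisfies both congruences on the right (85 ≡ 5 mod 8 and 85 ≡ 8 mod 11) yet 85 ≡ 85 (mod 88), not 61.

Neither implication holds.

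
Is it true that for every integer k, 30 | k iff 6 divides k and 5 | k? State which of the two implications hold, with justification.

The biconditional holds.

(⟸) Suppose 6 ∣ k and 5 ∣ k. Any common multiple of 6 and 5 is a multiple of their lcm; here gcd(6, 5) = 1, so lcm(6, 5) = 6·5 = 30, so 30 ∣ k.

(⟹) If 30 ∣ k, write k = 30q. Since 30 = 5·6, k = 6·(5q), so 6 ∣ k; and since 30 = 6·5, k = 5·(6q), so 5 ∣ k.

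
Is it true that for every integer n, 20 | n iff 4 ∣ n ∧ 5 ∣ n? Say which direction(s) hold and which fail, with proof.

Both implications hold.

(⟹) If 20 ∣ n, write n = 20q. Since 20 = 5·4, n = 4·(5q), so 4 ∣ n; and since 20 = 4·5, n = 5·(4q), so 5 ∣ n.

(⟸) Suppose 4 ∣ n and 5 ∣ n. Any common multiple of 4 and 5 is a multiple of their lcm; here gcd(4, 5) = 1, so lcm(4, 5) = 4·5 = 20, so 20 ∣ n.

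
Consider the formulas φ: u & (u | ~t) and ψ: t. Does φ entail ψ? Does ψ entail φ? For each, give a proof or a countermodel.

(⇒) fails and (⇐) fails.

Forward direction. This fails. Under t = F, u = T, the left side is true but the right side is false.

Converse. This fails. Under t = T, u = F, the left side is false but the right side is true.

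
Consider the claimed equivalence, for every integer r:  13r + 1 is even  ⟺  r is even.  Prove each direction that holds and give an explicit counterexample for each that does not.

Neither direction holds.

Forward direction. This fails: r = 5 gives 13r + 1 = 66, which is even, but 5 is odd, not even.

Converse. This also fails: r = 0 is even, but 13r + 1 = 1 is odd, not even.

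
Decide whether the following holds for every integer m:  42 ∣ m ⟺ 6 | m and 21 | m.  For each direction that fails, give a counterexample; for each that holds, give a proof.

(⇒) If 42 ∣ m, write m = 42q. Since 42 = 7·6, m = 6·(7q), so 6 ∣ m; and since 42 = 2·21, m = 21·(2q), so 21 ∣ m.

(⇐) Suppose 6 ∣ m and 21 ∣ m. Any common multiple of 6 and 21 is a multiple of their lcm; here lcm(6, 21) = 6·21/gcd(6, 21) = 126/3 = 42, so 42 ∣ m.

Both implications hold.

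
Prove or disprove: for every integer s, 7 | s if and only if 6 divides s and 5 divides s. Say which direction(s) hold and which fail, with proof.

[⇒] This fails: take s = 7. Certainly 7 ∣ 7, but 6 ∤ 7.

[⇐] This fails: take s = 30. Both 6 ∣ 30 and 5 ∣ 30, yet 30 is not a multiple of 7 (since 30 = 4·7 + 2), so 7 ∤ 30.

Both directions fail.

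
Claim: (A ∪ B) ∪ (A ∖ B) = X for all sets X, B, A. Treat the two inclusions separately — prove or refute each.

Both inclusions fail.

Forward inclusion. This inclusion fails. Take X = ∅, B = {1}, A = ∅; then 1 ∈ (A ∪ B) ∪ (A ∖ B) but 1 ∉ X.

Reverse inclusion. This inclusion fails. Take X = {1}, B = ∅, A = ∅; then 1 ∈ X but 1 ∉ (A ∪ B) ∪ (A ∖ B).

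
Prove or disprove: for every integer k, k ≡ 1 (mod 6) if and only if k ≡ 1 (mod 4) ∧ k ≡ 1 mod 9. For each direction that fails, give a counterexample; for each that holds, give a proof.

Not equivalent: only (⇐) holds.

(⟹) This fails: k = 7 gives 7 ≡ 1 (mod 6) but 7 ≡ 3 (mod 4), so the conjunction on the right does not hold.

(⟸) Conversely, if k ≡ 1 (mod 4) and k ≡ 1 (mod 9), then by the Chinese remainder theorem k ≡ 1 (mod 36). Since 1 ≡ 1 (mod 6) and 6 ∣ 36, we get k ≡ 1 (mod 6).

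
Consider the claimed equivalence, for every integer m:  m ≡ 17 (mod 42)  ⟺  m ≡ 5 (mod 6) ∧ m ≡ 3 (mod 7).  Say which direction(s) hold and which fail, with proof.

(⟹) Suppose m ≡ 17 (mod 42); write m = 42j + 17. Since 6 ∣ 42, reducing mod 6 gives m ≡ 17 ≡ 5 (mod 6); since 7 ∣ 42, reducing mod 7 gives m ≡ 17 ≡ 3 (mod 7).

(⟸) Conversely, if m ≡ 5 (mod 6) and m ≡ 3 (mod 7), then by the Chinese remainder theorem m ≡ 17 (mod 42). This is exactly m ≡ 17 (mod 42).

The biconditional holds.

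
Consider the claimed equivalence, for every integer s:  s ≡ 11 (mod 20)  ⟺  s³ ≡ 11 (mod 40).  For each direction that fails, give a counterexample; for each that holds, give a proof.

(→) This fails: take s = 31. Then 31 ≡ 11 (mod 20), but 31³ = 29791 ≡ 31 (mod 40), not 11.

(←) Conversely, the residues r modulo 40 with r³ ≡ 11 (mod 40) are exactly {11}, and each is ≡ 11 (mod 20).

The forward direction fails; the converse holds.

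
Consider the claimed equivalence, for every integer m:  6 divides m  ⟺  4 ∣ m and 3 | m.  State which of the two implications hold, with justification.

Only the converse holds.

(←) Suppose 4 ∣ m and 3 ∣ m. Any common multiple of 4 and 3 is a multiple of their lcm; here gcd(4, 3) = 1, so lcm(4, 3) = 4·3 = 12, so 12 ∣ m. Since 6 ∣ 12, it follows that 6 ∣ m.

(→) This fails: take m = 6. Certainly 6 ∣ 6, but 4 ∤ 6.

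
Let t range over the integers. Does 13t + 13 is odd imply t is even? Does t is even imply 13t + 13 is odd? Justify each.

[⇒] Suppose 13t + 13 is odd. Since 13 is odd, 13t and t have the same parity, so 13t + 13 ≡ t + 13 (mod 2). As 13 is odd, 13t + 13 is odd exactly when t is even. Thus t is even.

[⇐] Conversely, suppose t is even; write t = 2j. Then 13t + 13 = 13·(2j) + 13 = 2·13j + 13, which is odd.

Both directions hold; the statement is true.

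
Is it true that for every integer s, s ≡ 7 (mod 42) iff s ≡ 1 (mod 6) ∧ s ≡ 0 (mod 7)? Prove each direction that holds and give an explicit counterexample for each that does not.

(⇐) If s ≡ 1 (mod 6) and s ≡ 0 (mod 7), then by the Chinese remainder theorem s ≡ 7 (mod 42). This is exactly s ≡ 7 (mod 42).

(⇒) Suppose s ≡ 7 (mod 42); write s = 42j + 7. Since 6 ∣ 42, reducing mod 6 gives s ≡ 7 ≡ 1 (mod 6); since 7 ∣ 42, reducing mod 7 gives s ≡ 7 ≡ 0 (mod 7).

Both implications hold.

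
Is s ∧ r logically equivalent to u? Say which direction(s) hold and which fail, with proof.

(⇒) fails and (⇐) fails.

[⇒] This fails. Under r = T, u = F, s = T, the left side is true but the right side is false.

[⇐] This fails. Under r = F, u = T, s = F, the left side is false but the right side is true.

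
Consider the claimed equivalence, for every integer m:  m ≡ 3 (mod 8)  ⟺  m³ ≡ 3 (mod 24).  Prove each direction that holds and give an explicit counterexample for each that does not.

Not equivalent: only (⇐) holds.

(⇐) The residues r modulo 24 with r³ ≡ 3 (mod 24) are exactly {3}, and each is ≡ 3 (mod 8).

(⇒) This fails: take m = 11. Then 11 ≡ 3 (mod 8), but 11³ = 1331 ≡ 11 (mod 24), not 3.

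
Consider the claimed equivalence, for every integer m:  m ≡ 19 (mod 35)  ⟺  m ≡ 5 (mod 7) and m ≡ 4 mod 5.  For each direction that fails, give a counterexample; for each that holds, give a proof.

Equivalent; both directions hold.

(⟹) Suppose m ≡ 19 (mod 35); write m = 35j + 19. Since 7 ∣ 35, reducing mod 7 gives m ≡ 19 ≡ 5 (mod 7); since 5 ∣ 35, reducing mod 5 gives m ≡ 19 ≡ 4 (mod 5).

(⟸) Conversely, if m ≡ 5 (mod 7) and m ≡ 4 (mod 5), then by the Chinese remainder theorem m ≡ 19 (mod 35). This is exactly m ≡ 19 (mod 35).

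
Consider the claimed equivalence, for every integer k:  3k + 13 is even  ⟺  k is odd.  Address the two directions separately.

(⇒) Suppose 3k + 13 is even. Since 3 is odd, 3k and k have the same parity, so 3k + 13 ≡ k + 13 (mod 2). As 13 is odd, 3k + 13 is even exactly when k is odd. Thus k is odd.

(⇐) Conversely, suppose k is odd; write k = 2j + 1. Then 3k + 13 = 3·(2j + 1) + 13 = 2·3j + 16, which is even.

Equivalent; both directions hold.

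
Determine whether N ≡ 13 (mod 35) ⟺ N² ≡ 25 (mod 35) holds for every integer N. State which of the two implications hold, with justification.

(⇒) fails and (⇐) fails.

(⟹) This fails: take N = 13. Then 13 ≡ 13 (mod 35), but 13² = 169 ≡ 29 (mod 35), not 25.

(⟸) This fails: take N = 5. Then 5² = 25 ≡ 25 (mod 35), yet 5 ≡ 5 (mod 35), not 13.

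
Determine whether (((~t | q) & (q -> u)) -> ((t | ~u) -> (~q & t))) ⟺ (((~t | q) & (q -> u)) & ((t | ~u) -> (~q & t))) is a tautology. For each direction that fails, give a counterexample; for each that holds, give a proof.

The forward direction fails; the converse holds.

(⟹) This fails. Under t = T, u = F, q = F, the left side is true but the right side is false.

(⟸) Assume the antecedent. If t is true, the antecedent cannot hold. If t is false, the antecedent forces (t = F, u = T, q = F) or (t = F, u = T, q = T), and the consequent holds there. Either way the consequent holds.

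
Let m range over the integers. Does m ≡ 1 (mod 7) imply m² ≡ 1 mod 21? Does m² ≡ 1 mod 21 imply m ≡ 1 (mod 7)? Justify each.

(⇒) This fails: take m = 15. Then 15 ≡ 1 (mod 7), but 15² = 225 ≡ 15 (mod 21), not 1.

(⇐) This fails: take m = 13. Then 13² = 169 ≡ 1 (mod 21), yet 13 ≡ 6 (mod 7), not 1.

Neither implication holds.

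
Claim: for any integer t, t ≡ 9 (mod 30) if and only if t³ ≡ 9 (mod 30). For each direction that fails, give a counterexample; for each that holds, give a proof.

(⇐) Suppose t³ ≡ 9 (mod 30). The only residue r in {0, …, 29} with r³ ≡ 9 (mod 30) is r = 9, so t ≡ 9 (mod 30).

(⇒) Suppose t ≡ 9 (mod 30). Write t = 30j + 9. Then (30j + 9)³ = 27000j³ + 24300j² + 7290j + 729 = 30(900j³ + 810j² + 243j + 24) + 9, so t³ ≡ 9 (mod 30).

Equivalent; both directions hold.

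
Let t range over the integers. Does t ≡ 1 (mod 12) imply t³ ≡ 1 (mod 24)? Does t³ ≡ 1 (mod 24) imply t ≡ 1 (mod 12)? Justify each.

[⇒] This fails: take t = 13. Then 13 ≡ 1 (mod 12), but 13³ = 2197 ≡ 13 (mod 24), not 1.

[⇐] Conversely, the residues r modulo 24 with r³ ≡ 1 (mod 24) are exactly {1}, and each is ≡ 1 (mod 12).

Not equivalent: only (⇐) holds.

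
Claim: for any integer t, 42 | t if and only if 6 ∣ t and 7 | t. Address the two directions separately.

(⟹) If 42 ∣ t, write t = 42q. Since 42 = 7·6, t = 6·(7q), so 6 ∣ t; and since 42 = 6·7, t = 7·(6q), so 7 ∣ t.

(⟸) Suppose 6 ∣ t and 7 ∣ t. Any common multiple of 6 and 7 is a multiple of their lcm; here gcd(6, 7) = 1, so lcm(6, 7) = 6·7 = 42, so 42 ∣ t.

Both directions hold.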